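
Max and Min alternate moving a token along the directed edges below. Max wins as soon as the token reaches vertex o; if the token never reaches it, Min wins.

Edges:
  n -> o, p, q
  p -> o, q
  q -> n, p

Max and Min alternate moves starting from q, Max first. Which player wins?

Track states (vertex, player-to-move).
A0 = {(o,Max), (o,Min)}
A1: add {(n,Max), (p,Max)}.
A2: add {(q,Min)}.
A3 = A2; e.g. (n,Min) stays out. (q,Max) never enters ⇒ Min avoids the target.

Min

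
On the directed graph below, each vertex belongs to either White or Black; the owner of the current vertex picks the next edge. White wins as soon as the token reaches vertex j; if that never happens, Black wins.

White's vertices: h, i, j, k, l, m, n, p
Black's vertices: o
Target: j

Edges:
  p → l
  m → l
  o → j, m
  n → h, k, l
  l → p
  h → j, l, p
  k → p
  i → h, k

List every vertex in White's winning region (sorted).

A0 = {j}
A1: add {h} — h (White) has h→j.
A2: add {i, n} — i (White) has i→h; n (White) has n→h.
A3 = A2; e.g. k (White) has no edge into A2. Fixed point.
White's winning region = {h, i, j, n}.

h, i, j, n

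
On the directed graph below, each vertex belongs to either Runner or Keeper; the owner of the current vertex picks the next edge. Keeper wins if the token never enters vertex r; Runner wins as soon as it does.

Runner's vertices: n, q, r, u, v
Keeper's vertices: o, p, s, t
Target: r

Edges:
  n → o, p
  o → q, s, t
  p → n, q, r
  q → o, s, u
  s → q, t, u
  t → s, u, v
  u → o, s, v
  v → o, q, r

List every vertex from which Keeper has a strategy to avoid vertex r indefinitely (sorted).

A0 = {r}
A1: add {v} — v (Runner) has v→r.
A2: add {u} — u (Runner) has u→v.
A3: add {q} — q (Runner) has q→u.
A4 = A3; e.g. n (Runner) has no edge into A3. Fixed point.
Runner's attractor = {q, r, u, v}; Keeper avoids the target exactly from the complement.

n, o, p, s, t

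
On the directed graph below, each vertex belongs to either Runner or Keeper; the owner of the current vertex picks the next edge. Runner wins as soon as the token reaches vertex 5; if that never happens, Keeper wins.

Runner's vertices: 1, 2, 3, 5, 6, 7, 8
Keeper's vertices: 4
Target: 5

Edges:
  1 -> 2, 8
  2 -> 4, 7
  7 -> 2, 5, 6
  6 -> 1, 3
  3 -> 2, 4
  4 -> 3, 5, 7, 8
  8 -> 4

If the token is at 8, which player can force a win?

Keeper

A0 = {5}
A1: add {7} — 7 (Runner) has 7→5.
A2: add {2} — 2 (Runner) has 2→7.
A3: add {1, 3} — 1 (Runner) has 1→2; 3 (Runner) has 3→2.
A4: add {6} — 6 (Runner) has 6→1.
A5 = A4; e.g. 4 (Keeper) can still go to 8. Fixed point.
8 never enters the attractor, so Keeper can avoid the target forever.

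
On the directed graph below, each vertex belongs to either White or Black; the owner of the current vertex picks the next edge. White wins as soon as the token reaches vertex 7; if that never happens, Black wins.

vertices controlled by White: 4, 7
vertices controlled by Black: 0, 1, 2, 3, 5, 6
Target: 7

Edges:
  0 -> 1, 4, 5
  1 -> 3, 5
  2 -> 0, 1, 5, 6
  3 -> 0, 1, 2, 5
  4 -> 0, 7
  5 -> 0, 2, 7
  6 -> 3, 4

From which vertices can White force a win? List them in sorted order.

A0 = {7}
A1: add {4} — 4 (White) has 4→7.
A2 = A1; e.g. 0 (Black) can still go to 1. Fixed point.
White's winning region = {4, 7}.

4, 7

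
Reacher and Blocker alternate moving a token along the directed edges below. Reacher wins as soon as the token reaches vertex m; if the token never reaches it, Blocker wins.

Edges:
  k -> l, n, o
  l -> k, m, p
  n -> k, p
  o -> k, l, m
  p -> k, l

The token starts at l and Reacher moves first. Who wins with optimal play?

Track states (vertex, player-to-move).
A0 = {(m,Reacher), (m,Blocker)}
A1: add {(l,Reacher), (o,Reacher)}.
(l,Reacher) ∈ A1 ⇒ Reacher forces the target.

Reacher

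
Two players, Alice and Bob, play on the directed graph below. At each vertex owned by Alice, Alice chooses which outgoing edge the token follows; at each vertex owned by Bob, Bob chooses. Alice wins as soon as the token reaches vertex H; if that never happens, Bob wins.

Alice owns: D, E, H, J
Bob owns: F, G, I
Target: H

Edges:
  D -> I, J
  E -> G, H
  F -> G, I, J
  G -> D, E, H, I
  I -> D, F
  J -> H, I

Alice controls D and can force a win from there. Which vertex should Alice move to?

A0 = {H}
A1: add {E, J} — E (Alice) has E→H; J (Alice) has J→H.
A2: add {D} — D (Alice) has D→J.
A3 = A2; e.g. F (Bob) can still go to G. Fixed point.
From D, successor J is in the attractor (rank 1); the other successor I is not.

J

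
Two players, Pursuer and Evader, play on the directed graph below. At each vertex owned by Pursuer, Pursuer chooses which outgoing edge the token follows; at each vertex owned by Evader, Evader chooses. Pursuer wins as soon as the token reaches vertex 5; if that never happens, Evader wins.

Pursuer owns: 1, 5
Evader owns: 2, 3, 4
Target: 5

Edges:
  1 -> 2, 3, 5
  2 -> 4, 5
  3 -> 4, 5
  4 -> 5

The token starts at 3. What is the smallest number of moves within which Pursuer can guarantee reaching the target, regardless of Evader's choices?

A0 = {5}
A1: add {1, 4} — 1 (Pursuer) has 1→5; 4 (Evader): all of {5} already in.
A2: add {2, 3} — 2 (Evader): all of {4, 5} already in; 3 (Evader): all of {4, 5} already in.
A2 = all vertices. Fixed point.
3 enters the attractor at level 2, so Pursuer can force the target in 2 moves from there.

2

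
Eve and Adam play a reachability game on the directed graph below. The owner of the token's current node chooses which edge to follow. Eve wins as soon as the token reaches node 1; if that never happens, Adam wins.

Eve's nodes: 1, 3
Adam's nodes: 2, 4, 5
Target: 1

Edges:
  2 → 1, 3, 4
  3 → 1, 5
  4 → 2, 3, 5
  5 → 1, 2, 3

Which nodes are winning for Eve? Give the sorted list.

1, 3

A0 = {1}
A1: add {3} — 3 (Eve) has 3→1.
A2 = A1; e.g. 2 (Adam) can still go to 4. Fixed point.
Eve's winning region = {1, 3}.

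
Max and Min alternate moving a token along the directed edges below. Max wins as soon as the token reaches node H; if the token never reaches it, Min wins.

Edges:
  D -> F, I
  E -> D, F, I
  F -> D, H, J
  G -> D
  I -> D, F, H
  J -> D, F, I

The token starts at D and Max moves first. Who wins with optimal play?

Min

Track states (vertex, player-to-move).
A0 = {(H,Max), (H,Min)}
A1: add {(F,Max), (I,Max)}.
A2: add {(D,Min)}.
A3: add {(E,Max), (G,Max), (J,Max)}.
A4 = A3; e.g. (D,Max) stays out. (D,Max) never enters ⇒ Min avoids the target.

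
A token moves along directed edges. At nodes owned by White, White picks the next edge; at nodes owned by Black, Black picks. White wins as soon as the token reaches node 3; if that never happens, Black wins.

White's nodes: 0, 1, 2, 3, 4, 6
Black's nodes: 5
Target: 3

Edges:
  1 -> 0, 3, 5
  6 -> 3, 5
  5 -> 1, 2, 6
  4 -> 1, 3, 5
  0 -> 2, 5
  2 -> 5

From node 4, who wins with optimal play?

A0 = {3}
A1: add {1, 4, 6} — 1 (White) has 1→3; 4 (White) has 4→3; 6 (White) has 6→3.
A2 = A1; e.g. 0 (White) has no edge into A1. Fixed point.
4 ∈ A1, so White can force the target.

White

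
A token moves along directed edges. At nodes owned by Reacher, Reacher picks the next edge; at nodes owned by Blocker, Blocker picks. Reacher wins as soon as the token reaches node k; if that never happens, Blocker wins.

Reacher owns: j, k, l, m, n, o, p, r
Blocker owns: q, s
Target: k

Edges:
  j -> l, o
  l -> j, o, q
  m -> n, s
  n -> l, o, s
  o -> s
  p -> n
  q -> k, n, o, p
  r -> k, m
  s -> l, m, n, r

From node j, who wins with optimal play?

Blocker

A0 = {k}
A1: add {r} — r (Reacher) has r→k.
A2 = A1; e.g. j (Reacher) has no edge into A1. Fixed point.
j never enters the attractor, so Blocker can avoid the target forever.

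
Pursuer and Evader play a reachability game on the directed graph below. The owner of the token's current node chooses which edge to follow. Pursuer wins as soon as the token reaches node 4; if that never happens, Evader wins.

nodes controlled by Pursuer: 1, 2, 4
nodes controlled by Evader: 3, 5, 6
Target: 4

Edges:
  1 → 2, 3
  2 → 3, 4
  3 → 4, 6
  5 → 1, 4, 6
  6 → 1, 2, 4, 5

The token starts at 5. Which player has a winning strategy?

A0 = {4}
A1: add {2} — 2 (Pursuer) has 2→4.
A2: add {1} — 1 (Pursuer) has 1→2.
A3 = A2; e.g. 3 (Evader) can still go to 6. Fixed point.
5 never enters the attractor, so Evader can avoid the target forever.

Evader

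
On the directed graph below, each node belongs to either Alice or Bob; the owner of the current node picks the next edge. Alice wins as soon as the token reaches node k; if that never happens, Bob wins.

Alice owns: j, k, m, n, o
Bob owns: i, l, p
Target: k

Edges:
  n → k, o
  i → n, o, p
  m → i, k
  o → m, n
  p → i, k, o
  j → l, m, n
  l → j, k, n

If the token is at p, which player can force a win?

A0 = {k}
A1: add {m, n} — m (Alice) has m→k; n (Alice) has n→k.
A2: add {j, o} — j (Alice) has j→m; o (Alice) has o→m.
A3: add {l} — l (Bob): all of {j, k, n} already in.
A4 = A3; e.g. i (Bob) can still go to p. Fixed point.
p never enters the attractor, so Bob can avoid the target forever.

Bob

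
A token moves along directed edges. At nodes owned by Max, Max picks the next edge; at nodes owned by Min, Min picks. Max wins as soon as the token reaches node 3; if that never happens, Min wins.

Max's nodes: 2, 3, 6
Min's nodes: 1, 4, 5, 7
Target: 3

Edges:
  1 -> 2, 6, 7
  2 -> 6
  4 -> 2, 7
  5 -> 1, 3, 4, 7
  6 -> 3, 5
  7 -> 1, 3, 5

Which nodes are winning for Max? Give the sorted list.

A0 = {3}
A1: add {6} — 6 (Max) has 6→3.
A2: add {2} — 2 (Max) has 2→6.
A3 = A2; e.g. 1 (Min) can still go to 7. Fixed point.
Max's winning region = {2, 3, 6}.

2, 3, 6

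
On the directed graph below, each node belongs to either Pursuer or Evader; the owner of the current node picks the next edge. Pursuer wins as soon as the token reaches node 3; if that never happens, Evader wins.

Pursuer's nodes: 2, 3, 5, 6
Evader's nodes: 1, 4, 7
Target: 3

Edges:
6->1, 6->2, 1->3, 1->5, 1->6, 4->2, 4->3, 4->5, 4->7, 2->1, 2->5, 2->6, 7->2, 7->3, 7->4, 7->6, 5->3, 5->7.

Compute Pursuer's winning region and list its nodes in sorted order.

A0 = {3}
A1: add {5} — 5 (Pursuer) has 5→3.
A2: add {2} — 2 (Pursuer) has 2→5.
A3: add {6} — 6 (Pursuer) has 6→2.
A4: add {1} — 1 (Evader): all of {3, 5, 6} already in.
A5 = A4; e.g. 4 (Evader) can still go to 7. Fixed point.
Pursuer's winning region = {1, 2, 3, 5, 6}.

1, 2, 3, 5, 6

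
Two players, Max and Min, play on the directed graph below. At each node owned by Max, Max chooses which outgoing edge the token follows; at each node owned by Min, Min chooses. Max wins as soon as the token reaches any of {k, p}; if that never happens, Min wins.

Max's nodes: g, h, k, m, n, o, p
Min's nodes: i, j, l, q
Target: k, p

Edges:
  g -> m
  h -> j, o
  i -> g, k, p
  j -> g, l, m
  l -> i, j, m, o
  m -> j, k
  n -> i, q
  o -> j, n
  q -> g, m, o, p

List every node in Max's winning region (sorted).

g, h, i, k, m, n, o, p, q

A0 = {k, p}
A1: add {m} — m (Max) has m→k.
A2: add {g} — g (Max) has g→m.
A3: add {i} — i (Min): all of {g, k, p} already in.
A4: add {n} — n (Max) has n→i.
A5: add {o} — o (Max) has o→n.
A6: add {h, q} — h (Max) has h→o; q (Min): all of {g, m, o, p} already in.
A7 = A6; e.g. j (Min) can still go to l. Fixed point.
Max's winning region = {g, h, i, k, m, n, o, p, q}.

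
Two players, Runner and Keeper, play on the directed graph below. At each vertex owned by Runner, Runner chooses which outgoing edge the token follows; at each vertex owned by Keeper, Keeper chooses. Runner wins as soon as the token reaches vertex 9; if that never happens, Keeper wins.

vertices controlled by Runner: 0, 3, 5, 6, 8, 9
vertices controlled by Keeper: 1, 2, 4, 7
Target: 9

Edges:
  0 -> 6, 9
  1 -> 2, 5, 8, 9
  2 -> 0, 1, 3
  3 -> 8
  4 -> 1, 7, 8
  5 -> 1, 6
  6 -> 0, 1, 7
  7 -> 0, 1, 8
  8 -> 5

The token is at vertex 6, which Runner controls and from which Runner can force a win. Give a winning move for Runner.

A0 = {9}
A1: add {0} — 0 (Runner) has 0→9.
A2: add {6} — 6 (Runner) has 6→0.
A3: add {5} — 5 (Runner) has 5→6.
A4: add {8} — 8 (Runner) has 8→5.
A5: add {3} — 3 (Runner) has 3→8.
A6 = A5; e.g. 1 (Keeper) can still go to 2. Fixed point.
From 6, successor 0 is in the attractor (rank 1); the other successors 1, 7 are not.

0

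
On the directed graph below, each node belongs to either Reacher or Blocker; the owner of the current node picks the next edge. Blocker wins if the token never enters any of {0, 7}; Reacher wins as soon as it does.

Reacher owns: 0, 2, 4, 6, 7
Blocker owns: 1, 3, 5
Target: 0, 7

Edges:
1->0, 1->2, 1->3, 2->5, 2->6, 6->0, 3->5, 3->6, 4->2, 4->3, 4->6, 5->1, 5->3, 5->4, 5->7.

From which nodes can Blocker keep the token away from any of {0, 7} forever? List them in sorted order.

A0 = {0, 7}
A1: add {6} — 6 (Reacher) has 6→0.
A2: add {2, 4} — 2 (Reacher) has 2→6; 4 (Reacher) has 4→6.
A3 = A2; e.g. 1 (Blocker) can still go to 3. Fixed point.
Reacher's attractor = {0, 2, 4, 6, 7}; Blocker avoids the target exactly from the complement.

1, 3, 5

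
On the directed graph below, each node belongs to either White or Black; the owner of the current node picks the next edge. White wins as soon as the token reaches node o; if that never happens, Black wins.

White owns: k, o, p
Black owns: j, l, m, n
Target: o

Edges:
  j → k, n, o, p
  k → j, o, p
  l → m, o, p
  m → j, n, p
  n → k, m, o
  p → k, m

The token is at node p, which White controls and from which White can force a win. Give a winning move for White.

k

A0 = {o}
A1: add {k} — k (White) has k→o.
A2: add {p} — p (White) has p→k.
A3 = A2; e.g. j (Black) can still go to n. Fixed point.
From p, successor k is in the attractor (rank 1); the other successor m is not.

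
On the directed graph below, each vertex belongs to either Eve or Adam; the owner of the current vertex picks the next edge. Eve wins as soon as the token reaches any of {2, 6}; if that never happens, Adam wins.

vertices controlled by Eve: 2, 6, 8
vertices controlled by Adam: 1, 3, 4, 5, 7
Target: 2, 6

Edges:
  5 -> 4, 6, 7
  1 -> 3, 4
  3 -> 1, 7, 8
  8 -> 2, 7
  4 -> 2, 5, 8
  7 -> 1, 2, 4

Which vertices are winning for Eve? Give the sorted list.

2, 6, 8

A0 = {2, 6}
A1: add {8} — 8 (Eve) has 8→2.
A2 = A1; e.g. 1 (Adam) can still go to 3. Fixed point.
Eve's winning region = {2, 6, 8}.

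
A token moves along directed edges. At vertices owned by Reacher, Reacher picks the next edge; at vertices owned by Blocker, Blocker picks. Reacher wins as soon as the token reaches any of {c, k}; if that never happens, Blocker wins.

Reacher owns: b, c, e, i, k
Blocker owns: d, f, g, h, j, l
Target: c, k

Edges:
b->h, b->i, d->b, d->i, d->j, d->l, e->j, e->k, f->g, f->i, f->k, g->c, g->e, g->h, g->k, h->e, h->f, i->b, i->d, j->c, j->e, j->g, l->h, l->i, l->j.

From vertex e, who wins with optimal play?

Reacher

A0 = {c, k}
A1: add {e} — e (Reacher) has e→k.
A2 = A1; e.g. b (Reacher) has no edge into A1. Fixed point.
e ∈ A1, so Reacher can force the target.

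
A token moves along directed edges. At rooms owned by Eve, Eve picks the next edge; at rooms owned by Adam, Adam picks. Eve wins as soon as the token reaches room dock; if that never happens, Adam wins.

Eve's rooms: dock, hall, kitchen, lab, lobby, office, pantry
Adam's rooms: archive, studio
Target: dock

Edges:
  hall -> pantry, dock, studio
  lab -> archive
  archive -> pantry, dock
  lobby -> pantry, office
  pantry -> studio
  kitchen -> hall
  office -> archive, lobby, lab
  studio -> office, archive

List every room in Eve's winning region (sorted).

dock, hall, kitchen

A0 = {dock}
A1: add {hall} — hall (Eve) has hall→dock.
A2: add {kitchen} — kitchen (Eve) has kitchen→hall.
A3 = A2; e.g. pantry (Eve) has no edge into A2. Fixed point.
Eve's winning region = {dock, hall, kitchen}.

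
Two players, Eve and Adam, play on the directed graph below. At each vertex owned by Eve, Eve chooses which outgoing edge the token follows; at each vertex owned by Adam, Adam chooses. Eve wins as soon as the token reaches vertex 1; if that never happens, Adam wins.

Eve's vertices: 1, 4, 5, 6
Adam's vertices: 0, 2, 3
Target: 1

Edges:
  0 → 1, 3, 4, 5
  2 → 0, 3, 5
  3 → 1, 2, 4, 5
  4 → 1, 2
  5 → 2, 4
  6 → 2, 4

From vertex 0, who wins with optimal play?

Adam

A0 = {1}
A1: add {4} — 4 (Eve) has 4→1.
A2: add {5, 6} — 5 (Eve) has 5→4; 6 (Eve) has 6→4.
A3 = A2; e.g. 0 (Adam) can still go to 3. Fixed point.
0 never enters the attractor, so Adam can avoid the target forever.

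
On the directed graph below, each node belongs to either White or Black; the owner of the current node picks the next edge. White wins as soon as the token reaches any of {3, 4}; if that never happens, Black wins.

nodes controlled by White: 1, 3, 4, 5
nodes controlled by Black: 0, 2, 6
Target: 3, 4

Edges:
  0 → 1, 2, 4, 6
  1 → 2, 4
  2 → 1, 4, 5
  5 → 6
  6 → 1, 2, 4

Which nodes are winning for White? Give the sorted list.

A0 = {3, 4}
A1: add {1} — 1 (White) has 1→4.
A2 = A1; e.g. 0 (Black) can still go to 2. Fixed point.
White's winning region = {1, 3, 4}.

1, 3, 4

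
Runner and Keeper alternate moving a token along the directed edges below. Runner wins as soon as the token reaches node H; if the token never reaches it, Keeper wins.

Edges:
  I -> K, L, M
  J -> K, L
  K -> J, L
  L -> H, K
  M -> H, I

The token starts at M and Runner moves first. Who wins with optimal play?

Runner

Track states (vertex, player-to-move).
A0 = {(H,Runner), (H,Keeper)}
A1: add {(L,Runner), (M,Runner)}.
(M,Runner) ∈ A1 ⇒ Runner forces the target.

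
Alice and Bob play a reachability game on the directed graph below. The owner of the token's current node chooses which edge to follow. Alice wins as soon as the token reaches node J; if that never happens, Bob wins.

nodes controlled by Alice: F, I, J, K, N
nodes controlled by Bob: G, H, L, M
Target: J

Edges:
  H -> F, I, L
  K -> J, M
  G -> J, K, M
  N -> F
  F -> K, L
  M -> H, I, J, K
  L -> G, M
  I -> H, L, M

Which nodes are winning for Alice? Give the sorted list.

F, J, K, N

A0 = {J}
A1: add {K} — K (Alice) has K→J.
A2: add {F} — F (Alice) has F→K.
A3: add {N} — N (Alice) has N→F.
A4 = A3; e.g. G (Bob) can still go to M. Fixed point.
Alice's winning region = {F, J, K, N}.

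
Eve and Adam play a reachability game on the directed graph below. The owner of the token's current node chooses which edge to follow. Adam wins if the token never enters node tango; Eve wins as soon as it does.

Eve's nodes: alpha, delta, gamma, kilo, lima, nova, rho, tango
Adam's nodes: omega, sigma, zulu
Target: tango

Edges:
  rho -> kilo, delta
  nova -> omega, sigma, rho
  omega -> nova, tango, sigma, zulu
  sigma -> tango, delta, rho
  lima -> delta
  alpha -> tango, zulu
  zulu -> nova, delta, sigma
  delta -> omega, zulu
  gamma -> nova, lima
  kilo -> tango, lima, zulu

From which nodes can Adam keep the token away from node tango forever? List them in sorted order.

A0 = {tango}
A1: add {alpha, kilo} — kilo (Eve) has kilo→tango; alpha (Eve) has alpha→tango.
A2: add {rho} — rho (Eve) has rho→kilo.
A3: add {nova} — nova (Eve) has nova→rho.
A4: add {gamma} — gamma (Eve) has gamma→nova.
A5 = A4; e.g. omega (Adam) can still go to sigma. Fixed point.
Eve's attractor = {alpha, gamma, kilo, nova, rho, tango}; Adam avoids the target exactly from the complement.

delta, lima, omega, sigma, zulu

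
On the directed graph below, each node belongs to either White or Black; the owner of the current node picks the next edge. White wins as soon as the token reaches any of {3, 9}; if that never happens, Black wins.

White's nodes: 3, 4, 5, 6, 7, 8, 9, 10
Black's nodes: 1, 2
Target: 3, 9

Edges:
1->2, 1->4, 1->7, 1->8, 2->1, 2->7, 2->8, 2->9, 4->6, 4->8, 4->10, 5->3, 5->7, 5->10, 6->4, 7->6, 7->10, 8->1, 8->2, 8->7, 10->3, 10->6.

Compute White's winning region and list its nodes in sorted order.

A0 = {3, 9}
A1: add {5, 10} — 5 (White) has 5→3; 10 (White) has 10→3.
A2: add {4, 7} — 4 (White) has 4→10; 7 (White) has 7→10.
A3: add {6, 8} — 6 (White) has 6→4; 8 (White) has 8→7.
A4 = A3; e.g. 1 (Black) can still go to 2. Fixed point.
White's winning region = {3, 4, 5, 6, 7, 8, 9, 10}.

3, 4, 5, 6, 7, 8, 9, 10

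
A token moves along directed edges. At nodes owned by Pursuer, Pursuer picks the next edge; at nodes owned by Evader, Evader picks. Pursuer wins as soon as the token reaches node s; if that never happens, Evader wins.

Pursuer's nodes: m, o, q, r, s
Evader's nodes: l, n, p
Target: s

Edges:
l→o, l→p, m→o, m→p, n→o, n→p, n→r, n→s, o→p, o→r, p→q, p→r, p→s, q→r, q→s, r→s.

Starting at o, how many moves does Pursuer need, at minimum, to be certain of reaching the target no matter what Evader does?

2

A0 = {s}
A1: add {q, r} — q (Pursuer) has q→s; r (Pursuer) has r→s.
A2: add {o, p} — o (Pursuer) has o→r; p (Evader): all of {q, r, s} already in.
o enters the attractor at level 2, so Pursuer can force the target in 2 moves from there.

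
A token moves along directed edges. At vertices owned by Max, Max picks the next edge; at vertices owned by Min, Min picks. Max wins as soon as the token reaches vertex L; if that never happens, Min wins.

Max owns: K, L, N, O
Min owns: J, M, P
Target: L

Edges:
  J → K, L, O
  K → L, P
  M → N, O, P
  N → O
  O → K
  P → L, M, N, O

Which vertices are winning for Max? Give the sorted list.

A0 = {L}
A1: add {K} — K (Max) has K→L.
A2: add {O} — O (Max) has O→K.
A3: add {J, N} — J (Min): all of {K, L, O} already in; N (Max) has N→O.
A4 = A3; e.g. M (Min) can still go to P. Fixed point.
Max's winning region = {J, K, L, N, O}.

J, K, L, N, O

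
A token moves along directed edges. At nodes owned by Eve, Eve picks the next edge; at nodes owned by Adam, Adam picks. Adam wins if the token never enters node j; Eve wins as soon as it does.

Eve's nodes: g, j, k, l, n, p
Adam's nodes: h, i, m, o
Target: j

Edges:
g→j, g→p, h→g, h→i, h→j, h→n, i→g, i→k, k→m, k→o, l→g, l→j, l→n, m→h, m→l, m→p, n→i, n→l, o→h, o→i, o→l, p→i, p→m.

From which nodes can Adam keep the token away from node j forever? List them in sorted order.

h, i, k, m, o, p

A0 = {j}
A1: add {g, l} — g (Eve) has g→j; l (Eve) has l→j.
A2: add {n} — n (Eve) has n→l.
A3 = A2; e.g. h (Adam) can still go to i. Fixed point.
Eve's attractor = {g, j, l, n}; Adam avoids the target exactly from the complement.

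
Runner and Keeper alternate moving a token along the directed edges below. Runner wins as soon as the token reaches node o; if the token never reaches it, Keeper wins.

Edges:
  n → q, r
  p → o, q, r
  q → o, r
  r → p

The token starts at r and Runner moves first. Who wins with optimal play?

Track states (vertex, player-to-move).
A0 = {(o,Runner), (o,Keeper)}
A1: add {(p,Runner), (q,Runner)}.
A2: add {(r,Keeper)}.
A3: add {(n,Runner)}.
A4 = A3; e.g. (n,Keeper) stays out. (r,Runner) never enters ⇒ Keeper avoids the target.

Keeper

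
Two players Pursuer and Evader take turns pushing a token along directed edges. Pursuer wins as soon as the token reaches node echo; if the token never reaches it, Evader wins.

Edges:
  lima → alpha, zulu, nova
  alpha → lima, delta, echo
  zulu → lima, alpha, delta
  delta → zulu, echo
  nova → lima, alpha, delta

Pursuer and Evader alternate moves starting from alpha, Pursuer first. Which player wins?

Track states (vertex, player-to-move).
A0 = {(echo,Pursuer), (echo,Evader)}
A1: add {(alpha,Pursuer), (delta,Pursuer)}.
(alpha,Pursuer) ∈ A1 ⇒ Pursuer forces the target.

Pursuer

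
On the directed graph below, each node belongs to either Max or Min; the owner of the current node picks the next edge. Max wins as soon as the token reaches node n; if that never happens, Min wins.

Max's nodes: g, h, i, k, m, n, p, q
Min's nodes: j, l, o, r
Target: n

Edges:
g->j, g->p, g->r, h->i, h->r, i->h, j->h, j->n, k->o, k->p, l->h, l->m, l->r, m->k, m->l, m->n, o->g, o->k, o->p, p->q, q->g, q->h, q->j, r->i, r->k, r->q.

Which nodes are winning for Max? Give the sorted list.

A0 = {n}
A1: add {m} — m (Max) has m→n.
A2 = A1; e.g. g (Max) has no edge into A1. Fixed point.
Max's winning region = {m, n}.

m, n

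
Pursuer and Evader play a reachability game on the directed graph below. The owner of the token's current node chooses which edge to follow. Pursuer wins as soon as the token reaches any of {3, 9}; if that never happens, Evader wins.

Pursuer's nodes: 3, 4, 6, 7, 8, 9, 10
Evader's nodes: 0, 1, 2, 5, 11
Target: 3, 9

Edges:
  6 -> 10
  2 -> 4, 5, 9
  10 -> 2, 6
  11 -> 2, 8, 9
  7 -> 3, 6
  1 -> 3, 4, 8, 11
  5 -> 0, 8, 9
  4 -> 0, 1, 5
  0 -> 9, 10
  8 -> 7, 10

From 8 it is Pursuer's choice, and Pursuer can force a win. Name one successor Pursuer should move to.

A0 = {3, 9}
A1: add {7} — 7 (Pursuer) has 7→3.
A2: add {8} — 8 (Pursuer) has 8→7.
A3 = A2; e.g. 0 (Evader) can still go to 10. Fixed point.
From 8, successor 7 is in the attractor (rank 1); the other successor 10 is not.

7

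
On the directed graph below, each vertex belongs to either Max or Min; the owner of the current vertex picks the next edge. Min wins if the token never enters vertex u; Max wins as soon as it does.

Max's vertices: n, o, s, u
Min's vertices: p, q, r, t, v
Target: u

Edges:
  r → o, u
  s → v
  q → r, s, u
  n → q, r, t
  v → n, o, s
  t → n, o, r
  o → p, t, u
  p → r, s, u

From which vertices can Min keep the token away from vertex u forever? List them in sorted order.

A0 = {u}
A1: add {o} — o (Max) has o→u.
A2: add {r} — r (Min): all of {o, u} already in.
A3: add {n} — n (Max) has n→r.
A4: add {t} — t (Min): all of {n, o, r} already in.
A5 = A4; e.g. p (Min) can still go to s. Fixed point.
Max's attractor = {n, o, r, t, u}; Min avoids the target exactly from the complement.

p, q, s, v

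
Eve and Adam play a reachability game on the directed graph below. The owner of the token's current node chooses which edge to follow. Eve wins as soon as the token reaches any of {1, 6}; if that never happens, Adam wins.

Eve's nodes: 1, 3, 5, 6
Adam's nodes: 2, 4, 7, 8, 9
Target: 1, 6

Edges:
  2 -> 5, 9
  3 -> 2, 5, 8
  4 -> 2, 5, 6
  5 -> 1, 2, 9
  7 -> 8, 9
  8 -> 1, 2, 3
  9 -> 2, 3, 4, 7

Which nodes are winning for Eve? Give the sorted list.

1, 3, 5, 6

A0 = {1, 6}
A1: add {5} — 5 (Eve) has 5→1.
A2: add {3} — 3 (Eve) has 3→5.
A3 = A2; e.g. 2 (Adam) can still go to 9. Fixed point.
Eve's winning region = {1, 3, 5, 6}.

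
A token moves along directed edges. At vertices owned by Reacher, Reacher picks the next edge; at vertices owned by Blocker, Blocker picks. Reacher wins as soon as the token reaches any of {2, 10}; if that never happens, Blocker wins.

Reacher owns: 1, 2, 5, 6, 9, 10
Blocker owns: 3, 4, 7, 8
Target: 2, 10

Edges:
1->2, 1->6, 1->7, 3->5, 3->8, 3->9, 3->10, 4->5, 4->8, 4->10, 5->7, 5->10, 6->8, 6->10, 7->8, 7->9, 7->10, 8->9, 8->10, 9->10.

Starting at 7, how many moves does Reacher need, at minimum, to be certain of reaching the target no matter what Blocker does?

3

A0 = {2, 10}
A1: add {1, 5, 6, 9} — 1 (Reacher) has 1→2; 5 (Reacher) has 5→10; 6 (Reacher) has 6→10; 9 (Reacher) has 9→10.
A2: add {8} — 8 (Blocker): all of {9, 10} already in.
A3: add {3, 4, 7} — 3 (Blocker): all of {5, 8, 9, 10} already in; 4 (Blocker): all of {5, 8, 10} already in; 7 (Blocker): all of {8, 9, 10} already in.
A3 = all vertices. Fixed point.
7 enters the attractor at level 3, so Reacher can force the target in 3 moves from there.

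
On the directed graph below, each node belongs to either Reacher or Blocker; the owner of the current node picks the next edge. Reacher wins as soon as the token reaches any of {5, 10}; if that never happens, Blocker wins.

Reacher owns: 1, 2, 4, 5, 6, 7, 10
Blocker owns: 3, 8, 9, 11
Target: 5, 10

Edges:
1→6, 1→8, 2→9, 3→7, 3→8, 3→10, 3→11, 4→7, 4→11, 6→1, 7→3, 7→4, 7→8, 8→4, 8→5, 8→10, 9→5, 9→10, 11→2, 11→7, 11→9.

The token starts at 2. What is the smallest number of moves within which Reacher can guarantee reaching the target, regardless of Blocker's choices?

A0 = {5, 10}
A1: add {9} — 9 (Blocker): all of {5, 10} already in.
A2: add {2} — 2 (Reacher) has 2→9.
A3 = A2; e.g. 1 (Reacher) has no edge into A2. Fixed point.
2 enters the attractor at level 2, so Reacher can force the target in 2 moves from there.

2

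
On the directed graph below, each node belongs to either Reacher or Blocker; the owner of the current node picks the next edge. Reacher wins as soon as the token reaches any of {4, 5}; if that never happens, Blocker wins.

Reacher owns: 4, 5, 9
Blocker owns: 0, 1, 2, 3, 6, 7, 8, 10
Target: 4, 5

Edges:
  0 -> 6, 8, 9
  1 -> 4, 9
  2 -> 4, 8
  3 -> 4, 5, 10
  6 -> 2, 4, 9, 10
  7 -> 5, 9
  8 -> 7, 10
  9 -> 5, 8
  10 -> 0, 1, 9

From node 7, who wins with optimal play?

A0 = {4, 5}
A1: add {9} — 9 (Reacher) has 9→5.
A2: add {1, 7} — 1 (Blocker): all of {4, 9} already in; 7 (Blocker): all of {5, 9} already in.
A3 = A2; e.g. 0 (Blocker) can still go to 6. Fixed point.
7 ∈ A2, so Reacher can force the target.

Reacher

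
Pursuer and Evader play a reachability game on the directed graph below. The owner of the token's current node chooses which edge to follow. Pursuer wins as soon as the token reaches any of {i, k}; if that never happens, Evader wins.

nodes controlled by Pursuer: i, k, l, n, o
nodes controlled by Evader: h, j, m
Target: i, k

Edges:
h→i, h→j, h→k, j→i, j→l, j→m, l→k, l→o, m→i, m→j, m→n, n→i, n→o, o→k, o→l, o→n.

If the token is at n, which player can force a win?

Pursuer

A0 = {i, k}
A1: add {l, n, o} — l (Pursuer) has l→k; n (Pursuer) has n→i; o (Pursuer) has o→k.
A2 = A1; e.g. h (Evader) can still go to j. Fixed point.
n ∈ A1, so Pursuer can force the target.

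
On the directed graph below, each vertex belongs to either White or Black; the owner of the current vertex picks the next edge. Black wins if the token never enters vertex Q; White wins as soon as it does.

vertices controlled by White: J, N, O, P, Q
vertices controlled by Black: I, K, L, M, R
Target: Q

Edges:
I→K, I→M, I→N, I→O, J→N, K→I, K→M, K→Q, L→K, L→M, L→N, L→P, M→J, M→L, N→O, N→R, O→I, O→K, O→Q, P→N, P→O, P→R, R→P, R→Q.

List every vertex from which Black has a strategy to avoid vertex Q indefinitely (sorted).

A0 = {Q}
A1: add {O} — O (White) has O→Q.
A2: add {N, P} — N (White) has N→O; P (White) has P→O.
A3: add {J, R} — J (White) has J→N; R (Black): all of {P, Q} already in.
A4 = A3; e.g. I (Black) can still go to K. Fixed point.
White's attractor = {J, N, O, P, Q, R}; Black avoids the target exactly from the complement.

I, K, L, M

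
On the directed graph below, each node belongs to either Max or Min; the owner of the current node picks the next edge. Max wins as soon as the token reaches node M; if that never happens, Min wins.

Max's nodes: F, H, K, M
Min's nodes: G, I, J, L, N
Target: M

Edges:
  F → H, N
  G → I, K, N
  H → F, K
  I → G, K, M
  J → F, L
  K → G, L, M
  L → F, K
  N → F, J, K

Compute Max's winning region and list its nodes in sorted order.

F, H, J, K, L, M, N

A0 = {M}
A1: add {K} — K (Max) has K→M.
A2: add {H} — H (Max) has H→K.
A3: add {F} — F (Max) has F→H.
A4: add {L} — L (Min): all of {F, K} already in.
A5: add {J} — J (Min): all of {F, L} already in.
A6: add {N} — N (Min): all of {F, J, K} already in.
A7 = A6; e.g. G (Min) can still go to I. Fixed point.
Max's winning region = {F, H, J, K, L, M, N}.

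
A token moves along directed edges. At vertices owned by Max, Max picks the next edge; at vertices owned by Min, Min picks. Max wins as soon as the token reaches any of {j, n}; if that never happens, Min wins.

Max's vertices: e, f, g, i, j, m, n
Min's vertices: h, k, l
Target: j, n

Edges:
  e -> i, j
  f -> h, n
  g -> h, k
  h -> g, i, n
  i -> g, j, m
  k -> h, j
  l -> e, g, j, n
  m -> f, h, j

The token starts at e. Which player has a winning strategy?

A0 = {j, n}
A1: add {e, f, i, m} — e (Max) has e→j; f (Max) has f→n; i (Max) has i→j; m (Max) has m→j.
A2 = A1; e.g. g (Max) has no edge into A1. Fixed point.
e ∈ A1, so Max can force the target.

Max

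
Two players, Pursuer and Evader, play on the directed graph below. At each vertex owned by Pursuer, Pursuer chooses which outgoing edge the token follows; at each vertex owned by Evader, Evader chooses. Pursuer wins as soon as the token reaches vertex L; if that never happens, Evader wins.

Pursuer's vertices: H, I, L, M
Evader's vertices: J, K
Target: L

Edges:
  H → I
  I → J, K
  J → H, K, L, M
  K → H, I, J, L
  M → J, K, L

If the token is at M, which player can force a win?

Pursuer

A0 = {L}
A1: add {M} — M (Pursuer) has M→L.
A2 = A1; e.g. H (Pursuer) has no edge into A1. Fixed point.
M ∈ A1, so Pursuer can force the target.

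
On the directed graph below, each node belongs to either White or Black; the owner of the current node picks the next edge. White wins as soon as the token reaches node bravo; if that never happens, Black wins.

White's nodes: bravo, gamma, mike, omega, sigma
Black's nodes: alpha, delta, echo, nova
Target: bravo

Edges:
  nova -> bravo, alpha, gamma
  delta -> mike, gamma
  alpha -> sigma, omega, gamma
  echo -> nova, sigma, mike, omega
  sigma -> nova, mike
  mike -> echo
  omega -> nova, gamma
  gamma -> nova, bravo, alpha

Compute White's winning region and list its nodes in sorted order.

A0 = {bravo}
A1: add {gamma} — gamma (White) has gamma→bravo.
A2: add {omega} — omega (White) has omega→gamma.
A3 = A2; e.g. nova (Black) can still go to alpha. Fixed point.
White's winning region = {bravo, gamma, omega}.

bravo, gamma, omega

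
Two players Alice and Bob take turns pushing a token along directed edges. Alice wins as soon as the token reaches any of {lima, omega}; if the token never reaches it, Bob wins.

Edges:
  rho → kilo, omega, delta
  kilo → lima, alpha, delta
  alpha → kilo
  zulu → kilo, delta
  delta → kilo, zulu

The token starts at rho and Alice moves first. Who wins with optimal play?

Alice

Track states (vertex, player-to-move).
A0 = {(lima,Alice), (lima,Bob), (omega,Alice), (omega,Bob)}
A1: add {(rho,Alice), (kilo,Alice)}.
(rho,Alice) ∈ A1 ⇒ Alice forces the target.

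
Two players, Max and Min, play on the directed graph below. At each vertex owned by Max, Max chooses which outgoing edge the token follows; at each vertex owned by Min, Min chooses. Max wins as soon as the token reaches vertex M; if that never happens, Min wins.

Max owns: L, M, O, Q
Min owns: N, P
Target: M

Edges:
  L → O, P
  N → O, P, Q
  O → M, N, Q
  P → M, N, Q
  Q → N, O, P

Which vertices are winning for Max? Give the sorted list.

L, M, O, Q

A0 = {M}
A1: add {O} — O (Max) has O→M.
A2: add {L, Q} — L (Max) has L→O; Q (Max) has Q→O.
A3 = A2; e.g. N (Min) can still go to P. Fixed point.
Max's winning region = {L, M, O, Q}.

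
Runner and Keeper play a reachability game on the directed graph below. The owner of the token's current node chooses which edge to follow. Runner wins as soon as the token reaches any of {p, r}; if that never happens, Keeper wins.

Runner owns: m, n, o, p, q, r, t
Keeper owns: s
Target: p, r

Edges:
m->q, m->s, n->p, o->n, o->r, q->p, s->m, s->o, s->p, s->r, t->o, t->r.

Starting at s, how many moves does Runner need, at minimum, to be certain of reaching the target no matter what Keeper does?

A0 = {p, r}
A1: add {n, o, q, t} — n (Runner) has n→p; o (Runner) has o→r; q (Runner) has q→p; t (Runner) has t→r.
A2: add {m} — m (Runner) has m→q.
A3: add {s} — s (Keeper): all of {m, o, p, r} already in.
A3 = all vertices. Fixed point.
s enters the attractor at level 3, so Runner can force the target in 3 moves from there.

3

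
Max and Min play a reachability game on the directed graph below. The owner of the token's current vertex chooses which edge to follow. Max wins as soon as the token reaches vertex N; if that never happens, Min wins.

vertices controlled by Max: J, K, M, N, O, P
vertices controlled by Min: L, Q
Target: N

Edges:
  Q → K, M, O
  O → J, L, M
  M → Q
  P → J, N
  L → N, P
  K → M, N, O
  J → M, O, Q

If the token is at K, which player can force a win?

A0 = {N}
A1: add {K, P} — K (Max) has K→N; P (Max) has P→N.
K ∈ A1, so Max can force the target.

Max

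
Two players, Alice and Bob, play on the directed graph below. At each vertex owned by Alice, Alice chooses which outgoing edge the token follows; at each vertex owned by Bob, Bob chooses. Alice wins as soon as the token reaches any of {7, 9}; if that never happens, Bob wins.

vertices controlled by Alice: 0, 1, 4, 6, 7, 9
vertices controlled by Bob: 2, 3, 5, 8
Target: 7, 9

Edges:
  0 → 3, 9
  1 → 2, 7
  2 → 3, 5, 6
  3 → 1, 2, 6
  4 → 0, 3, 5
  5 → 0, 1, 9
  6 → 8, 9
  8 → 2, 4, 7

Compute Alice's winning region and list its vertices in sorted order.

0, 1, 4, 5, 6, 7, 9

A0 = {7, 9}
A1: add {0, 1, 6} — 0 (Alice) has 0→9; 1 (Alice) has 1→7; 6 (Alice) has 6→9.
A2: add {4, 5} — 4 (Alice) has 4→0; 5 (Bob): all of {0, 1, 9} already in.
A3 = A2; e.g. 2 (Bob) can still go to 3. Fixed point.
Alice's winning region = {0, 1, 4, 5, 6, 7, 9}.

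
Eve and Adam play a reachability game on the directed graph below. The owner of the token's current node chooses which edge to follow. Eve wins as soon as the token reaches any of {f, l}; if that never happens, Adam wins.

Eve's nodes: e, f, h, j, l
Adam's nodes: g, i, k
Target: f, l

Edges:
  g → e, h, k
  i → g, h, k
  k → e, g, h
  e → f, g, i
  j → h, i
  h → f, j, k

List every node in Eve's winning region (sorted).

A0 = {f, l}
A1: add {e, h} — e (Eve) has e→f; h (Eve) has h→f.
A2: add {j} — j (Eve) has j→h.
A3 = A2; e.g. g (Adam) can still go to k. Fixed point.
Eve's winning region = {e, f, h, j, l}.

e, f, h, j, l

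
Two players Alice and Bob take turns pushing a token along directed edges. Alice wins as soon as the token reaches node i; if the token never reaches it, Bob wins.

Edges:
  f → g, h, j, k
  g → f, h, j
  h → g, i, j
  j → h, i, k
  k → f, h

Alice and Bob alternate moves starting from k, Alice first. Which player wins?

Bob

Track states (vertex, player-to-move).
A0 = {(i,Alice), (i,Bob)}
A1: add {(h,Alice), (j,Alice)}.
A2 = A1; e.g. (f,Alice) stays out. (k,Alice) never enters ⇒ Bob avoids the target.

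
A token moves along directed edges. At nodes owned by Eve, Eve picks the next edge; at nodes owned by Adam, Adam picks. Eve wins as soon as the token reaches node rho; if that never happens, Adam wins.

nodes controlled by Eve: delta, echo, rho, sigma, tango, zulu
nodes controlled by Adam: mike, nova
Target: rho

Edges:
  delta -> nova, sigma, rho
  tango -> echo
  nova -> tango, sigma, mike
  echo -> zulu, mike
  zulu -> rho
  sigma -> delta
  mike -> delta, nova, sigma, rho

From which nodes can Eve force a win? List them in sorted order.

delta, echo, rho, sigma, tango, zulu

A0 = {rho}
A1: add {delta, zulu} — delta (Eve) has delta→rho; zulu (Eve) has zulu→rho.
A2: add {echo, sigma} — echo (Eve) has echo→zulu; sigma (Eve) has sigma→delta.
A3: add {tango} — tango (Eve) has tango→echo.
A4 = A3; e.g. nova (Adam) can still go to mike. Fixed point.
Eve's winning region = {delta, echo, rho, sigma, tango, zulu}.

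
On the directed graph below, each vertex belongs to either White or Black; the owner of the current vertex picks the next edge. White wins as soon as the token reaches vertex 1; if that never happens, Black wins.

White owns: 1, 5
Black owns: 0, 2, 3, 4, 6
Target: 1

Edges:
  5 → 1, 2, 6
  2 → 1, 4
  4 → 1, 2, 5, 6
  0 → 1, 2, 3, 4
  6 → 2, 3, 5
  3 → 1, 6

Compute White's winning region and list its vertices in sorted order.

A0 = {1}
A1: add {5} — 5 (White) has 5→1.
A2 = A1; e.g. 0 (Black) can still go to 2. Fixed point.
White's winning region = {1, 5}.

1, 5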